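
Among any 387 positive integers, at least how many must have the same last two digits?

The 387 positive integers fall into 100 possible two-digit endings.
If each of the 100 possible two-digit endings held at most 3, the total would be at most 100 × 3 = 300 < 387, a contradiction.
So at least one holds ⌈387/100⌉ = 4.

4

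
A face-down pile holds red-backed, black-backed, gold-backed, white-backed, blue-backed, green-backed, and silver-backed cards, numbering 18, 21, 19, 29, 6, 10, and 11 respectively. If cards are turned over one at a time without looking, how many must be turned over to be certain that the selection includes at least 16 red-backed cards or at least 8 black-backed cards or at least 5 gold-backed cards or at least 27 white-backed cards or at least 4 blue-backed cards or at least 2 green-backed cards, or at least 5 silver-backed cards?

The worst case stops just short of every target: 15 red-backed, 7 black-backed, 4 gold-backed, 26 white-backed, 3 blue-backed, 1 green-backed, 4 silver-backed — 15 + 7 + 4 + 26 + 3 + 1 + 4 = 60 cards.
One more card must push some back color to its target, so 60 + 1 = 61.

61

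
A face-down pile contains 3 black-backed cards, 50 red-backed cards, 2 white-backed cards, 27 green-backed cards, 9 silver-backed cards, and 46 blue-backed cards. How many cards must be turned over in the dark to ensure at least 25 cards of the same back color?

87

In the worst case we take at most 24 of each back color, but all 3 black-backed, all 2 white-backed, and all 9 silver-backed (fewer than 24), giving 3 + 24 + 2 + 24 + 9 + 24 = 86.
One more card then forces some back color to 25, so 86 + 1 = 87.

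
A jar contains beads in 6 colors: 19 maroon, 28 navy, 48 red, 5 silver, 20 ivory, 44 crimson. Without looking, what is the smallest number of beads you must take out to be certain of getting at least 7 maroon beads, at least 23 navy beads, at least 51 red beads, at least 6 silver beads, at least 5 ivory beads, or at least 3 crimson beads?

Each of the 6 colors has its own threshold; avoid all of them simultaneously.
The worst case stops just short of every target: 6 maroon, 22 navy, all 48 red, 5 silver, 4 ivory, 2 crimson — 6 + 22 + 48 + 5 + 4 + 2 = 87 beads.
One more bead must push some color to its target, so 87 + 1 = 88.

88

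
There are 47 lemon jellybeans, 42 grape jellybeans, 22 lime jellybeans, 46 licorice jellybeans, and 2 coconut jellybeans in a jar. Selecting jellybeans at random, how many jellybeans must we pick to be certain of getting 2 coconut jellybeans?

To avoid coconut jellybeans as long as possible, exhaust the other 4 flavors first.
The worst case draws every non-coconut jellybean first: 47 + 42 + 22 + 46 = 157.
The next 2 draws are then forced to be coconut, giving 157 + 2 = 159.

159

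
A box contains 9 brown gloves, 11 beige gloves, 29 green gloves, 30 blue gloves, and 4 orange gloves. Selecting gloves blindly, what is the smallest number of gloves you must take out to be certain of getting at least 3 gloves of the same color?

11

The worst case takes 2 gloves of each color without reaching 3 of any: 5 × 2 = 10.
The next glove must bring some color to 3, so 10 + 1 = 11.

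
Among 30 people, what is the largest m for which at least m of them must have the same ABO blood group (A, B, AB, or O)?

8

There are 4 ABO blood groups, which serve as the pigeonholes.
If each of the 4 ABO blood groups held at most 7, the total would be at most 4 × 7 = 28 < 30, a contradiction.
So at least one holds ⌈30/4⌉ = 8.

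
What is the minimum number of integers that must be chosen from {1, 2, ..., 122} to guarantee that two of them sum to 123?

Partition {1, …, 122} into 61 pairs: {1,122}, {2,121}, …, {61,62}.
Choosing 61 integers — say the integers 1 through 61 — takes one from each pair and avoids the property.
Choosing 62 forces two into the same pair by pigeonhole, and those sum to 123. So 62.

62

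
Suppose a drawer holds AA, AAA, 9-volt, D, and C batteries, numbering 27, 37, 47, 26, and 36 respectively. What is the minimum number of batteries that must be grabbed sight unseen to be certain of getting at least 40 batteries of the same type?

In the worst case we take at most 39 of each type, but all 27 AA, all 37 AAA, all 26 D, and all 36 C (fewer than 39), giving 27 + 37 + 39 + 26 + 36 = 165.
One more battery then forces some type to 40, so 165 + 1 = 166.

166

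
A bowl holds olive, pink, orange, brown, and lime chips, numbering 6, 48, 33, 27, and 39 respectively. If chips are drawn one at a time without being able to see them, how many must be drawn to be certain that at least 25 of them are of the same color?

Treat the 5 colors as pigeonholes.
In the worst case we take at most 24 of each color, but all 6 olive (fewer than 24), giving 6 + 24 + 24 + 24 + 24 = 102.
One more chip then forces some color to 25, so 102 + 1 = 103.

103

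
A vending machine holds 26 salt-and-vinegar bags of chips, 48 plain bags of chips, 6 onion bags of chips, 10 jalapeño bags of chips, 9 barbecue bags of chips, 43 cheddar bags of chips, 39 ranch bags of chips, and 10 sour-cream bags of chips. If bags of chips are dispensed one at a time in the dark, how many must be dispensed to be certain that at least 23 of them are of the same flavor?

124

Treat the 8 flavors as pigeonholes.
In the worst case we take at most 22 of each flavor, but all 6 onion, all 10 jalapeño, all 9 barbecue, and all 10 sour-cream (fewer than 22), giving 22 + 22 + 6 + 10 + 9 + 22 + 22 + 10 = 123.
One more bag of chips then forces some flavor to 23, so 123 + 1 = 124.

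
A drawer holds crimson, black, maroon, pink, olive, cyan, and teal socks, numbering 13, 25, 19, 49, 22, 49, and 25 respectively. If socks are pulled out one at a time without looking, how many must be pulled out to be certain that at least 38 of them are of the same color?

179

In the worst case we take at most 37 of each color, but all 13 crimson, all 25 black, all 19 maroon, all 22 olive, and all 25 teal (fewer than 37), giving 13 + 25 + 19 + 37 + 22 + 37 + 25 = 178.
One more sock then forces some color to 38, so 178 + 1 = 179.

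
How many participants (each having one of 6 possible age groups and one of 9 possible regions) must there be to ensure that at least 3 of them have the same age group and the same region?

109

There are 6 × 9 = 54 (age group, region) combinations acting as pigeonholes.
With 54 × 2 = 108 participants we could place exactly 2 in each, with no (age group, region) pair reaching 3.
One more forces some (age group, region) pair to hold 3, so 108 + 1 = 109.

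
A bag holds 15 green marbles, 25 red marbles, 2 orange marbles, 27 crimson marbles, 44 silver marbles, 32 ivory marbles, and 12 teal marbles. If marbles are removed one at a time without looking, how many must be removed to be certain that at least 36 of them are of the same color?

In the worst case we take at most 35 of each color, but all 15 green, all 25 red, all 2 orange, all 27 crimson, all 32 ivory, and all 12 teal (fewer than 35), giving 15 + 25 + 2 + 27 + 35 + 32 + 12 = 148.
One more marble then forces some color to 36, so 148 + 1 = 149.

149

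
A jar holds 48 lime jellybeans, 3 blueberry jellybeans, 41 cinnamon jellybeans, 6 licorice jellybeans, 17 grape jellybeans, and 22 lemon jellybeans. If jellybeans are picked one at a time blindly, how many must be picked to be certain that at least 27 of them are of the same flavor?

101

Treat the 6 flavors as pigeonholes.
In the worst case we take at most 26 of each flavor, but all 3 blueberry, all 6 licorice, all 17 grape, and all 22 lemon (fewer than 26), giving 26 + 3 + 26 + 6 + 17 + 22 = 100.
One more jellybean then forces some flavor to 27, so 100 + 1 = 101.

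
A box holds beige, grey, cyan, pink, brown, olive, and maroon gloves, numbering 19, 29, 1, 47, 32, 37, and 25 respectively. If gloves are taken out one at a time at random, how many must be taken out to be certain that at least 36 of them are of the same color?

Treat the 7 colors as pigeonholes.
In the worst case we take at most 35 of each color, but all 19 beige, all 29 grey, all 1 cyan, all 32 brown, and all 25 maroon (fewer than 35), giving 19 + 29 + 1 + 35 + 32 + 35 + 25 = 176.
One more glove then forces some color to 36, so 176 + 1 = 177.

177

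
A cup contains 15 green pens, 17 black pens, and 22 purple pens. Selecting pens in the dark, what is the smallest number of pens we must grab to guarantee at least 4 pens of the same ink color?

Treat the 3 ink colors as pigeonholes.
The worst case takes 3 pens of each ink color without reaching 4 of any: 3 × 3 = 9.
The next pen must bring some ink color to 4, so 9 + 1 = 10.

10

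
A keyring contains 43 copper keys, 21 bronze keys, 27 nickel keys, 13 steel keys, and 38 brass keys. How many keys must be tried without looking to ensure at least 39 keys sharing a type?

Treat the 5 types as pigeonholes.
In the worst case we take at most 38 of each type, but all 21 bronze, all 27 nickel, and all 13 steel (fewer than 38), giving 38 + 21 + 27 + 13 + 38 = 137.
One more key then forces some type to 39, so 137 + 1 = 138.

138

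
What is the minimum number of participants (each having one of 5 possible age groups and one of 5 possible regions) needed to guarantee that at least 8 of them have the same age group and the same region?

There are 5 × 5 = 25 (age group, region) combinations acting as pigeonholes.
With 25 × 7 = 175 participants we could place exactly 7 in each, with no (age group, region) pair reaching 8.
One more forces some (age group, region) pair to hold 8, so 175 + 1 = 176.

176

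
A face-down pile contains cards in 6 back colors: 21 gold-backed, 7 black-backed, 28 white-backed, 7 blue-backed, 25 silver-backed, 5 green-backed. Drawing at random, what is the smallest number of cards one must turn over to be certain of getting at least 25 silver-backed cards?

93

The worst case draws every non-silver-backed card first: 21 + 7 + 28 + 7 + 5 = 68.
The next 25 draws are then forced to be silver-backed, giving 68 + 25 = 93.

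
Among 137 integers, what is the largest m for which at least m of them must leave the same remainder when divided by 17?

9

If each of the 17 residue classes modulo 17 held at most 8, the total would be at most 17 × 8 = 136 < 137, a contradiction.
So at least one holds ⌈137/17⌉ = 9.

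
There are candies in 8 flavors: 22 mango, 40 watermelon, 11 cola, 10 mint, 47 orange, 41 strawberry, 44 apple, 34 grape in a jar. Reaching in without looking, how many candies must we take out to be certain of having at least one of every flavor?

The hardest flavor to obtain is mint: we could draw every other candy first — 249 − 10 = 239 candies — without a single mint one.
The next draw must be mint, so 239 + 1 = 240.

240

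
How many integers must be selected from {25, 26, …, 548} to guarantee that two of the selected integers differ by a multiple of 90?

91

Group the integers by remainder mod 90; there are 90 residue classes, each nonempty in this range.
Choosing one from each class (90 integers) avoids any shared remainder.
One more choice must repeat a class, so two differ by a multiple of 90. Hence 90 + 1 = 91.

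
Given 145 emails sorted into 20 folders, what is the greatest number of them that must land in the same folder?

8

The 145 emails fall into 20 folders.
If each of the 20 folders held at most 7, the total would be at most 20 × 7 = 140 < 145, a contradiction.
So at least one holds ⌈145/20⌉ = 8.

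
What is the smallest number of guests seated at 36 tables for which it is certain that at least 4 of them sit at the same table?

109

There are 36 tables acting as pigeonholes.
With 36 × 3 = 108 guests we could place exactly 3 in each, with no class reaching 4.
One more forces some class to hold 4, so 108 + 1 = 109.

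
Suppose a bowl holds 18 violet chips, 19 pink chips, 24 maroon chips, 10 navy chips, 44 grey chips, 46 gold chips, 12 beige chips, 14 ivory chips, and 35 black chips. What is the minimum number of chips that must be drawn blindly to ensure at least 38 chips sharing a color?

In the worst case we take at most 37 of each color, but all 18 violet, all 19 pink, all 24 maroon, all 10 navy, all 12 beige, all 14 ivory, and all 35 black (fewer than 37), giving 18 + 19 + 24 + 10 + 37 + 37 + 12 + 14 + 35 = 206.
One more chip then forces some color to 38, so 206 + 1 = 207.

207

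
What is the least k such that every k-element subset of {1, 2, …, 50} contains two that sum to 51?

26

Partition {1, …, 50} into 25 pairs: {1,50}, {2,49}, …, {25,26}.
Choosing 25 integers — say the integers 1 through 25 — takes one from each pair and avoids the property.
Choosing 26 forces two into the same pair by pigeonhole, and those sum to 51. So 26.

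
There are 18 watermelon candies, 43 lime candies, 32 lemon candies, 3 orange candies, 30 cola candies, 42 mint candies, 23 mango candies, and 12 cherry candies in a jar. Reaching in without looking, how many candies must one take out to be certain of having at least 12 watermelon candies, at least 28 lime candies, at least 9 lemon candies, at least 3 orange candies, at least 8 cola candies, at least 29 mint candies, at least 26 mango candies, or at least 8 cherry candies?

Each of the 8 flavors has its own threshold; avoid all of them simultaneously.
The worst case stops just short of every target: 11 watermelon, 27 lime, 8 lemon, 2 orange, 7 cola, 28 mint, all 23 mango, 7 cherry — 11 + 27 + 8 + 2 + 7 + 28 + 23 + 7 = 113 candies.
One more candy must push some flavor to its target, so 113 + 1 = 114.

114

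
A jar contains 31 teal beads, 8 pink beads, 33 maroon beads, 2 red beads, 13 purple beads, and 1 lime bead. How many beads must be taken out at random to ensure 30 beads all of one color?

In the worst case we take at most 29 of each color, but all 8 pink, all 2 red, all 13 purple, and all 1 lime (fewer than 29), giving 29 + 8 + 29 + 2 + 13 + 1 = 82.
One more bead then forces some color to 30, so 82 + 1 = 83.

83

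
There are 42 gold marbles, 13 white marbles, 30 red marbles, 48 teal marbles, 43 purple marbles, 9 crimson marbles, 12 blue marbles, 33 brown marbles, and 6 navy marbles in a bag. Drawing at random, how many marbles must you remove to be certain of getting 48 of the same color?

236

Treat the 9 colors as pigeonholes.
In the worst case we take at most 47 of each color, but all 42 gold, all 13 white, all 30 red, all 43 purple, all 9 crimson, all 12 blue, all 33 brown, and all 6 navy (fewer than 47), giving 42 + 13 + 30 + 47 + 43 + 9 + 12 + 33 + 6 = 235.
One more marble then forces some color to 48, so 235 + 1 = 236.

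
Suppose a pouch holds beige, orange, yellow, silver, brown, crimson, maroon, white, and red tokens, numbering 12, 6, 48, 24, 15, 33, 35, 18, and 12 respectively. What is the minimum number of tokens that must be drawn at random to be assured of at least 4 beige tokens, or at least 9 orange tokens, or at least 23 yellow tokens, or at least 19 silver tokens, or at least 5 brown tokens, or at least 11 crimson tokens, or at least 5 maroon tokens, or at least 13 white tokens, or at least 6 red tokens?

85

The worst case stops just short of every target: 3 beige, all 6 orange, 22 yellow, 18 silver, 4 brown, 10 crimson, 4 maroon, 12 white, 5 red — 3 + 6 + 22 + 18 + 4 + 10 + 4 + 12 + 5 = 84 tokens.
One more token must push some color to its target, so 84 + 1 = 85.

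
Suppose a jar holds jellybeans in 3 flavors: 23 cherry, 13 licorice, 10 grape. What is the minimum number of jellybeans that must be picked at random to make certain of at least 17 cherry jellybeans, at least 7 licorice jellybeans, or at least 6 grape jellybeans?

28

The worst case stops just short of every target: 16 cherry, 6 licorice, 5 grape — 16 + 6 + 5 = 27 jellybeans.
One more jellybean must push some flavor to its target, so 27 + 1 = 28.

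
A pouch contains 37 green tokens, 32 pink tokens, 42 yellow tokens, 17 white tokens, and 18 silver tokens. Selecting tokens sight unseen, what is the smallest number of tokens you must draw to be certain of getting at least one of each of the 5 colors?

The hardest color to obtain is white: we could draw every other token first — 146 − 17 = 129 tokens — without a single white one.
The next draw must be white, so 129 + 1 = 130.

130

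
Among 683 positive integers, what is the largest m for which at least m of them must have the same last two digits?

There are 100 possible two-digit endings, which serve as the pigeonholes.
If each of the 100 possible two-digit endings held at most 6, the total would be at most 100 × 6 = 600 < 683, a contradiction.
So at least one holds ⌈683/100⌉ = 7.

7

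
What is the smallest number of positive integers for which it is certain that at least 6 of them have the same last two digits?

There are 100 possible two-digit endings acting as pigeonholes.
With 100 × 5 = 500 positive integers we could place exactly 5 in each, with no class reaching 6.
One more forces some class to hold 6, so 500 + 1 = 501.

501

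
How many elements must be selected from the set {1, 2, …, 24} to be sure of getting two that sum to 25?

Partition {1, …, 24} into 12 pairs: {1,24}, {2,23}, …, {12,13}.
Choosing 12 integers — say the integers 1 through 12 — takes one from each pair and avoids the property.
Choosing 13 forces two into the same pair by pigeonhole, and those sum to 25. So 13.

13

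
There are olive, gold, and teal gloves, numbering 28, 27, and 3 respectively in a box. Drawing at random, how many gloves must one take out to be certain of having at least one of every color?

The hardest color to obtain is teal: we could draw every other glove first — 58 − 3 = 55 gloves — without a single teal one.
The next draw must be teal, so 55 + 1 = 56.

56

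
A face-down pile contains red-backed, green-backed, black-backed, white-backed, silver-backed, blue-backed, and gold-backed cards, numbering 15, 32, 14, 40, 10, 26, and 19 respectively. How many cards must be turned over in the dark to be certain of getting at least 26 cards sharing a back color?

134

In the worst case we take at most 25 of each back color, but all 15 red-backed, all 14 black-backed, all 10 silver-backed, and all 19 gold-backed (fewer than 25), giving 15 + 25 + 14 + 25 + 10 + 25 + 19 = 133.
One more card then forces some back color to 26, so 133 + 1 = 134.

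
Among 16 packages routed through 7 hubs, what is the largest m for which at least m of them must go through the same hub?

3

The 16 packages fall into 7 hubs.
If each of the 7 hubs held at most 2, the total would be at most 7 × 2 = 14 < 16, a contradiction.
So at least one holds ⌈16/7⌉ = 3.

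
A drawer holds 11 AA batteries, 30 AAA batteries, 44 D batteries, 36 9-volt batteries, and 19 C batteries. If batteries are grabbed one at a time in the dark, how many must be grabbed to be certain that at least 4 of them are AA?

133

The worst case draws every non-AA battery first: 30 + 44 + 36 + 19 = 129.
The next 4 draws are then forced to be AA, giving 129 + 4 = 133.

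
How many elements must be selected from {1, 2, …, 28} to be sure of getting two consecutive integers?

Partition {1, …, 28} into 14 pairs: {1,2}, {3,4}, …, {27,28}.
Choosing 14 integers — say the 14 even numbers 2, 4, …, 28 — takes one from each pair and avoids the property.
Choosing 15 forces two into the same pair by pigeonhole, and those are consecutive. So 15.

15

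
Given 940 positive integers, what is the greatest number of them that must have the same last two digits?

There are 100 possible two-digit endings, which serve as the pigeonholes.
If each of the 100 possible two-digit endings held at most 9, the total would be at most 100 × 9 = 900 < 940, a contradiction.
So at least one holds ⌈940/100⌉ = 10.

10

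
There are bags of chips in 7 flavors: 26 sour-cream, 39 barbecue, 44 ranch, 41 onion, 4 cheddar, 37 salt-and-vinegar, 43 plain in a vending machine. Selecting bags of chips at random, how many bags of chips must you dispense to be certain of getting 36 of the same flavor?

In the worst case we take at most 35 of each flavor, but all 26 sour-cream and all 4 cheddar (fewer than 35), giving 26 + 35 + 35 + 35 + 4 + 35 + 35 = 205.
One more bag of chips then forces some flavor to 36, so 205 + 1 = 206.

206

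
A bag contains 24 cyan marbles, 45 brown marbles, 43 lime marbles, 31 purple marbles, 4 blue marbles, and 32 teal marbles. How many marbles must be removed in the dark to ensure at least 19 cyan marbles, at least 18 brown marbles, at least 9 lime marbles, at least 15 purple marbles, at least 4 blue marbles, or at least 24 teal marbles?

The worst case stops just short of every target: 18 cyan, 17 brown, 8 lime, 14 purple, 3 blue, 23 teal — 18 + 17 + 8 + 14 + 3 + 23 = 83 marbles.
One more marble must push some color to its target, so 83 + 1 = 84.

84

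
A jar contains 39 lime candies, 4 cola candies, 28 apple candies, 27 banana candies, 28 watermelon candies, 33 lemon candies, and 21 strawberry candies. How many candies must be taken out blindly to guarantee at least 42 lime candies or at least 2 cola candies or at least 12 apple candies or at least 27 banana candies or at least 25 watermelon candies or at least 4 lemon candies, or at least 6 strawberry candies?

110

The worst case stops just short of every target: all 39 lime, 1 cola, 11 apple, 26 banana, 24 watermelon, 3 lemon, 5 strawberry — 39 + 1 + 11 + 26 + 24 + 3 + 5 = 109 candies.
One more candy must push some flavor to its target, so 109 + 1 = 110.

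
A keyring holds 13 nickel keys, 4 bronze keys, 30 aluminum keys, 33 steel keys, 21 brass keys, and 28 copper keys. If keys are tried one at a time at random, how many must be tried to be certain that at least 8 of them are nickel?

124

To avoid nickel keys as long as possible, exhaust the other 5 types first.
The worst case draws every non-nickel key first: 4 + 30 + 33 + 21 + 28 = 116.
The next 8 draws are then forced to be nickel, giving 116 + 8 = 124.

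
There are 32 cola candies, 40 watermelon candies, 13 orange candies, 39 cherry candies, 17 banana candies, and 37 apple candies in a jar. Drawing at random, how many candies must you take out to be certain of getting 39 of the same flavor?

In the worst case we take at most 38 of each flavor, but all 32 cola, all 13 orange, all 17 banana, and all 37 apple (fewer than 38), giving 32 + 38 + 13 + 38 + 17 + 37 = 175.
One more candy then forces some flavor to 39, so 175 + 1 = 176.

176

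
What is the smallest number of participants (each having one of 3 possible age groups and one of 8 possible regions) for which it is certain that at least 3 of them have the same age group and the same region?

49

There are 3 × 8 = 24 (age group, region) combinations acting as pigeonholes.
With 24 × 2 = 48 participants we could place exactly 2 in each, with no (age group, region) pair reaching 3.
One more forces some (age group, region) pair to hold 3, so 48 + 1 = 49.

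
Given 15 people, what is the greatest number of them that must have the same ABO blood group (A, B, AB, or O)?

There are 4 ABO blood groups, which serve as the pigeonholes.
If each of the 4 ABO blood groups held at most 3, the total would be at most 4 × 3 = 12 < 15, a contradiction.
So at least one holds ⌈15/4⌉ = 4.

4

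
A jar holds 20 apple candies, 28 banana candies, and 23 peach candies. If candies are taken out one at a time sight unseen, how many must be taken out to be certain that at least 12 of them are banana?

The worst case draws every non-banana candy first: 20 + 23 = 43.
The next 12 draws are then forced to be banana, giving 43 + 12 = 55.

55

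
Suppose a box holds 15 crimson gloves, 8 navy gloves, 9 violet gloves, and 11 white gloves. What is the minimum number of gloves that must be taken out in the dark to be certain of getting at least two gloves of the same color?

The worst case takes 1 glove of each color without reaching 2 of any: 4 × 1 = 4.
The next glove must bring some color to 2, so 4 + 1 = 5.

5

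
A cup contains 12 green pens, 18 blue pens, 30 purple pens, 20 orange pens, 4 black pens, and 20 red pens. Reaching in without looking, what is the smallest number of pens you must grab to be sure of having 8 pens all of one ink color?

Treat the 6 ink colors as pigeonholes.
In the worst case we take at most 7 of each ink color, but all 4 black (fewer than 7), giving 7 + 7 + 7 + 7 + 4 + 7 = 39.
One more pen then forces some ink color to 8, so 39 + 1 = 40.

40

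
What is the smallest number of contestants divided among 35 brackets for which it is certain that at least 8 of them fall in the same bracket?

246

There are 35 brackets acting as pigeonholes.
With 35 × 7 = 245 contestants we could place exactly 7 in each, with no class reaching 8.
One more forces some class to hold 8, so 245 + 1 = 246.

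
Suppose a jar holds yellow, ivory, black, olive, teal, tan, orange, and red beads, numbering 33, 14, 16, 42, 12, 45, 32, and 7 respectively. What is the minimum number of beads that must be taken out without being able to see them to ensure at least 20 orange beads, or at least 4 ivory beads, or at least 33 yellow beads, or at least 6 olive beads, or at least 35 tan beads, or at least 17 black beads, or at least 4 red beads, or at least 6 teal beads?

118

The worst case stops just short of every target: 32 yellow, 3 ivory, 16 black, 5 olive, 5 teal, 34 tan, 19 orange, 3 red — 32 + 3 + 16 + 5 + 5 + 34 + 19 + 3 = 117 beads.
One more bead must push some color to its target, so 117 + 1 = 118.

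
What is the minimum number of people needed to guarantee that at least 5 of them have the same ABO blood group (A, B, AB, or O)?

There are 4 ABO blood groups acting as pigeonholes.
With 4 × 4 = 16 people we could place exactly 4 in each, with no class reaching 5.
One more forces some class to hold 5, so 16 + 1 = 17.

17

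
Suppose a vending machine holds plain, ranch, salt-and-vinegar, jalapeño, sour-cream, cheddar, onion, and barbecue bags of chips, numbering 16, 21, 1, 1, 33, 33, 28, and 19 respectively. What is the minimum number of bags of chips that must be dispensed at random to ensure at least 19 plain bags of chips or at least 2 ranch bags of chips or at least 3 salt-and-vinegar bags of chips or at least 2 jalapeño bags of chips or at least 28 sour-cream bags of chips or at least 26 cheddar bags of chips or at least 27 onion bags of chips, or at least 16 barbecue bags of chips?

The worst case stops just short of every target: all 16 plain, 1 ranch, all 1 salt-and-vinegar, 1 jalapeño, 27 sour-cream, 25 cheddar, 26 onion, 15 barbecue — 16 + 1 + 1 + 1 + 27 + 25 + 26 + 15 = 112 bags of chips.
One more bag of chips must push some flavor to its target, so 112 + 1 = 113.

113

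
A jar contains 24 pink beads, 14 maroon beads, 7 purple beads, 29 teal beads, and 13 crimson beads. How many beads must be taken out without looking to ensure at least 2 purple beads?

82

To avoid purple beads as long as possible, exhaust the other 4 colors first.
The worst case draws every non-purple bead first: 24 + 14 + 29 + 13 = 80.
The next 2 draws are then forced to be purple, giving 80 + 2 = 82.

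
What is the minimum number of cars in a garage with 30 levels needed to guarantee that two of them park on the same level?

There are 30 levels acting as pigeonholes.
With 30 cars we could place one in each, avoiding any repeat.
One more forces some class to hold 2, so 30 + 1 = 31.

31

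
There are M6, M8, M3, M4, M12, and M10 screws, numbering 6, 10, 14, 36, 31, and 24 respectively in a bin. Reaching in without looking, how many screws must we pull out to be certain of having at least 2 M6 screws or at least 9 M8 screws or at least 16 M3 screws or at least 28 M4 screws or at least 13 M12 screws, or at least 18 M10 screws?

80

The worst case stops just short of every target: 1 M6, 8 M8, all 14 M3, 27 M4, 12 M12, 17 M10 — 1 + 8 + 14 + 27 + 12 + 17 = 79 screws.
One more screw must push some size to its target, so 79 + 1 = 80.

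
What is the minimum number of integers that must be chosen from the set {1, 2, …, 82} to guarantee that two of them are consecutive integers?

42

Partition {1, …, 82} into 41 pairs: {1,2}, {3,4}, …, {81,82}.
Choosing 41 integers — say the 41 even numbers 2, 4, …, 82 — takes one from each pair and avoids the property.
Choosing 42 forces two into the same pair by pigeonhole, and those are consecutive. So 42.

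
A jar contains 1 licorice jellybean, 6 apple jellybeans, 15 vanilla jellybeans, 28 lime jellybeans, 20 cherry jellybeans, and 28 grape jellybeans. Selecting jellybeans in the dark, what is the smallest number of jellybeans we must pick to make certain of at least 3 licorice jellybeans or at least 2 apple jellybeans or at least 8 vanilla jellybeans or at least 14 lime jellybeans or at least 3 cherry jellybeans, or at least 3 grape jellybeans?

27

The worst case stops just short of every target: all 1 licorice, 1 apple, 7 vanilla, 13 lime, 2 cherry, 2 grape — 1 + 1 + 7 + 13 + 2 + 2 = 26 jellybeans.
One more jellybean must push some flavor to its target, so 26 + 1 = 27.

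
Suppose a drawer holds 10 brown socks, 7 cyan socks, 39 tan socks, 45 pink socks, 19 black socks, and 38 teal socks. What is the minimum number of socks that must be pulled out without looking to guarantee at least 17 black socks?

The worst case draws every non-black sock first: 10 + 7 + 39 + 45 + 38 = 139.
The next 17 draws are then forced to be black, giving 139 + 17 = 156.

156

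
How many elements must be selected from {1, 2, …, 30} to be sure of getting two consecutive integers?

Partition {1, …, 30} into 15 pairs: {1,2}, {3,4}, …, {29,30}.
Choosing 15 integers — say the 15 even numbers 2, 4, …, 30 — takes one from each pair and avoids the property.
Choosing 16 forces two into the same pair by pigeonhole, and those are consecutive. So 16.

16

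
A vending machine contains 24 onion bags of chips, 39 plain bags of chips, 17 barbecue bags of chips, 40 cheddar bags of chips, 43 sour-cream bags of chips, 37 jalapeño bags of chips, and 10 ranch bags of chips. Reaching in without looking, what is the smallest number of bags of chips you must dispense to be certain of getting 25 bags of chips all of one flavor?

In the worst case we take at most 24 of each flavor, but all 17 barbecue and all 10 ranch (fewer than 24), giving 24 + 24 + 17 + 24 + 24 + 24 + 10 = 147.
One more bag of chips then forces some flavor to 25, so 147 + 1 = 148.

148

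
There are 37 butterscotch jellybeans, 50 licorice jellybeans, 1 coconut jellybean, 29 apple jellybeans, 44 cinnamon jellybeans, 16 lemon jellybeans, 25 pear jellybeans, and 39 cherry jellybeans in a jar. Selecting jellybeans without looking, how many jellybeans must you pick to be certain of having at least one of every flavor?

241

The hardest flavor to obtain is coconut: we could draw every other jellybean first — 241 − 1 = 240 jellybeans — without a single coconut one.
The next draw must be coconut, so 240 + 1 = 241.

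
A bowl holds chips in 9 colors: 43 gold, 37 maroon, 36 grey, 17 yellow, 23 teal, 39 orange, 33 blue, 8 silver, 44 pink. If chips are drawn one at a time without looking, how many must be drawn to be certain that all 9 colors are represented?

273

The hardest color to obtain is silver: we could draw every other chip first — 280 − 8 = 272 chips — without a single silver one.
The next draw must be silver, so 272 + 1 = 273.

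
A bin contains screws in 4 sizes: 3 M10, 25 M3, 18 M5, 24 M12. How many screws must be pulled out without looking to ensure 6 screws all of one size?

In the worst case we take at most 5 of each size, but all 3 M10 (fewer than 5), giving 3 + 5 + 5 + 5 = 18.
One more screw then forces some size to 6, so 18 + 1 = 19.

19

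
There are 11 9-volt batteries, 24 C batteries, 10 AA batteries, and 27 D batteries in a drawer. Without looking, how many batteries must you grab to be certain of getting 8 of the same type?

Treat the 4 types as pigeonholes.
The worst case takes 7 batteries of each type without reaching 8 of any: 4 × 7 = 28.
The next battery must bring some type to 8, so 28 + 1 = 29.

29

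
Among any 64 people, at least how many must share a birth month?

If each of the 12 months of the year held at most 5, the total would be at most 12 × 5 = 60 < 64, a contradiction.
So at least one holds ⌈64/12⌉ = 6.

6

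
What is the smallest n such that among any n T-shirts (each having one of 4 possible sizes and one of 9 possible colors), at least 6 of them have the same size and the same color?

181

There are 4 × 9 = 36 (size, color) combinations acting as pigeonholes.
With 36 × 5 = 180 T-shirts we could place exactly 5 in each, with no (size, color) pair reaching 6.
One more forces some (size, color) pair to hold 6, so 180 + 1 = 181.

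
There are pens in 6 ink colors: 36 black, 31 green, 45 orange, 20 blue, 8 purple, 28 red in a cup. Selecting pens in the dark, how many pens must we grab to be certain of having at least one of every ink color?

The hardest ink color to obtain is purple: we could draw every other pen first — 168 − 8 = 160 pens — without a single purple one.
The next draw must be purple, so 160 + 1 = 161.

161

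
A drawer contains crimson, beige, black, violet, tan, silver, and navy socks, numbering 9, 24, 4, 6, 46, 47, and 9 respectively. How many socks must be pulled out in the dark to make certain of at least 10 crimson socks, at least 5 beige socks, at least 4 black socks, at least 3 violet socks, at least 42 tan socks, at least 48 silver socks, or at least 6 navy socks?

112

The worst case stops just short of every target: 9 crimson, 4 beige, 3 black, 2 violet, 41 tan, 47 silver, 5 navy — 9 + 4 + 3 + 2 + 41 + 47 + 5 = 111 socks.
One more sock must push some color to its target, so 111 + 1 = 112.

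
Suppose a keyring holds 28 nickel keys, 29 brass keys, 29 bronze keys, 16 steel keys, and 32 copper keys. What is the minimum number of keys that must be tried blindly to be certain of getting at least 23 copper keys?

125

To avoid copper keys as long as possible, exhaust the other 4 types first.
The worst case draws every non-copper key first: 28 + 29 + 29 + 16 = 102.
The next 23 draws are then forced to be copper, giving 102 + 23 = 125.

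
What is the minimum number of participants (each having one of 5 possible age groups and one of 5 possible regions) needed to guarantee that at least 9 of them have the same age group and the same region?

There are 5 × 5 = 25 (age group, region) combinations acting as pigeonholes.
With 25 × 8 = 200 participants we could place exactly 8 in each, with no (age group, region) pair reaching 9.
One more forces some (age group, region) pair to hold 9, so 200 + 1 = 201.

201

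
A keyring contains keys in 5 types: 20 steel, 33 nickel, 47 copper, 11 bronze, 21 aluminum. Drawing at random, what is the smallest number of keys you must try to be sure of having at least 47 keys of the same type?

132

In the worst case we take at most 46 of each type, but all 20 steel, all 33 nickel, all 11 bronze, and all 21 aluminum (fewer than 46), giving 20 + 33 + 46 + 11 + 21 = 131.
One more key then forces some type to 47, so 131 + 1 = 132.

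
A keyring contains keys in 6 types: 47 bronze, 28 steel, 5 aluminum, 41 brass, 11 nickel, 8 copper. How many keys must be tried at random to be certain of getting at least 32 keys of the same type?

Treat the 6 types as pigeonholes.
In the worst case we take at most 31 of each type, but all 28 steel, all 5 aluminum, all 11 nickel, and all 8 copper (fewer than 31), giving 31 + 28 + 5 + 31 + 11 + 8 = 114.
One more key then forces some type to 32, so 114 + 1 = 115.

115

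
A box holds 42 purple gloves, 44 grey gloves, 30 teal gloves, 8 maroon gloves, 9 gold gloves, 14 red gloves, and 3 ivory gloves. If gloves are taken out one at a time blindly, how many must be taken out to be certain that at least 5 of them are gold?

146

The worst case draws every non-gold glove first: 42 + 44 + 30 + 8 + 14 + 3 = 141.
The next 5 draws are then forced to be gold, giving 141 + 5 = 146.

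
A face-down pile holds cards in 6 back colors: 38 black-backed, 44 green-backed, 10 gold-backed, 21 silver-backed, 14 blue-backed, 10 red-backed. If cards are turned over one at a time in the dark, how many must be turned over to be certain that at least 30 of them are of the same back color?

Treat the 6 back colors as pigeonholes.
In the worst case we take at most 29 of each back color, but all 10 gold-backed, all 21 silver-backed, all 14 blue-backed, and all 10 red-backed (fewer than 29), giving 29 + 29 + 10 + 21 + 14 + 10 = 113.
One more card then forces some back color to 30, so 113 + 1 = 114.

114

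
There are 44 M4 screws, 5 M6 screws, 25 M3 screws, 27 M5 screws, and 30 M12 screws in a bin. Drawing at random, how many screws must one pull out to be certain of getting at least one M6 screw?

The worst case draws every non-M6 screw first: 44 + 25 + 27 + 30 = 126.
The next draw is then forced to be M6, giving 126 + 1 = 127.

127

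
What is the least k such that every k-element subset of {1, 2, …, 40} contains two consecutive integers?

Partition {1, …, 40} into 20 pairs: {1,2}, {3,4}, …, {39,40}.
Choosing 20 integers — say the 20 even numbers 2, 4, …, 40 — takes one from each pair and avoids the property.
Choosing 21 forces two into the same pair by pigeonhole, and those are consecutive. So 21.

21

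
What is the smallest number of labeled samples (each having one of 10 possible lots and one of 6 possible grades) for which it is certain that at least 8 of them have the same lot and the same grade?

421

There are 10 × 6 = 60 (lot, grade) combinations acting as pigeonholes.
With 60 × 7 = 420 labeled samples we could place exactly 7 in each, with no (lot, grade) pair reaching 8.
One more forces some (lot, grade) pair to hold 8, so 420 + 1 = 421.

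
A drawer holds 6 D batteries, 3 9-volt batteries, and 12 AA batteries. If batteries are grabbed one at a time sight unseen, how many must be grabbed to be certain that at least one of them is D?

To avoid D batteries as long as possible, exhaust the other 2 types first.
The worst case draws every non-D battery first: 3 + 12 = 15.
The next draw is then forced to be D, giving 15 + 1 = 16.

16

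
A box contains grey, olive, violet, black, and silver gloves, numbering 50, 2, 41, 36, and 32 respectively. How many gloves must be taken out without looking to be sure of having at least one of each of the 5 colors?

160

The hardest color to obtain is olive: we could draw every other glove first — 161 − 2 = 159 gloves — without a single olive one.
The next draw must be olive, so 159 + 1 = 160.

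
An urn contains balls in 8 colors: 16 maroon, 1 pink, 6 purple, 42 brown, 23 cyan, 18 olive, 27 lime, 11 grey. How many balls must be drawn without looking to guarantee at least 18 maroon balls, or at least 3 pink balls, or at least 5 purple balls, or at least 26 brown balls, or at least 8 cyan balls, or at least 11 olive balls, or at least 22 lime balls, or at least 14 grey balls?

Each of the 8 colors has its own threshold; avoid all of them simultaneously.
The worst case stops just short of every target: all 16 maroon, all 1 pink, 4 purple, 25 brown, 7 cyan, 10 olive, 21 lime, all 11 grey — 16 + 1 + 4 + 25 + 7 + 10 + 21 + 11 = 95 balls.
One more ball must push some color to its target, so 95 + 1 = 96.

96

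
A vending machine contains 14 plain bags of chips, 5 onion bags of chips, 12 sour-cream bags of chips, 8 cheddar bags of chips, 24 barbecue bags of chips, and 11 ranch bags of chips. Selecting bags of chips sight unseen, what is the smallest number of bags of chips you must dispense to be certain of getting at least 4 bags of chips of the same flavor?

The worst case takes 3 bags of chips of each flavor without reaching 4 of any: 6 × 3 = 18.
The next bag of chips must bring some flavor to 4, so 18 + 1 = 19.

19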